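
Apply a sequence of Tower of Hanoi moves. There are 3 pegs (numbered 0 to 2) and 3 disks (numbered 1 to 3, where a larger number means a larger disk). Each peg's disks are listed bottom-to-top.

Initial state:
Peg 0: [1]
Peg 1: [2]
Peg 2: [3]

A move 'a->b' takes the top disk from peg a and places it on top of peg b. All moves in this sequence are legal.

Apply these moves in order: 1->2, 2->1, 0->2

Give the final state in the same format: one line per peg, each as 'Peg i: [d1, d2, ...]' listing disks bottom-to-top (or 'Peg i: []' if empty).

After move 1 (1->2):
Peg 0: [1]
Peg 1: []
Peg 2: [3, 2]

After move 2 (2->1):
Peg 0: [1]
Peg 1: [2]
Peg 2: [3]

After move 3 (0->2):
Peg 0: []
Peg 1: [2]
Peg 2: [3, 1]

Answer: Peg 0: []
Peg 1: [2]
Peg 2: [3, 1]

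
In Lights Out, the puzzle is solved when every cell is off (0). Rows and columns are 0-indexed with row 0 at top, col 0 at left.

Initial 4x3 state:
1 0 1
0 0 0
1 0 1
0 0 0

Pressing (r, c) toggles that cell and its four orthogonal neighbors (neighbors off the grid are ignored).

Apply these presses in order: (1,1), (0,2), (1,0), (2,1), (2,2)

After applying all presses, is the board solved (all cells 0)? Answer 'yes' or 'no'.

Answer: no

Derivation:
After press 1 at (1,1):
1 1 1
1 1 1
1 1 1
0 0 0

After press 2 at (0,2):
1 0 0
1 1 0
1 1 1
0 0 0

After press 3 at (1,0):
0 0 0
0 0 0
0 1 1
0 0 0

After press 4 at (2,1):
0 0 0
0 1 0
1 0 0
0 1 0

After press 5 at (2,2):
0 0 0
0 1 1
1 1 1
0 1 1

Lights still on: 7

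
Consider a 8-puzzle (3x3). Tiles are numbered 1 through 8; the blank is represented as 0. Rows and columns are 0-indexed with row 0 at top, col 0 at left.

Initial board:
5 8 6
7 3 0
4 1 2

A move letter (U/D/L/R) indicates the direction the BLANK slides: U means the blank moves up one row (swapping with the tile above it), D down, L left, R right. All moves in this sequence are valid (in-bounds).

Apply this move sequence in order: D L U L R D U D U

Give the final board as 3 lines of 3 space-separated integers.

After move 1 (D):
5 8 6
7 3 2
4 1 0

After move 2 (L):
5 8 6
7 3 2
4 0 1

After move 3 (U):
5 8 6
7 0 2
4 3 1

After move 4 (L):
5 8 6
0 7 2
4 3 1

After move 5 (R):
5 8 6
7 0 2
4 3 1

After move 6 (D):
5 8 6
7 3 2
4 0 1

After move 7 (U):
5 8 6
7 0 2
4 3 1

After move 8 (D):
5 8 6
7 3 2
4 0 1

After move 9 (U):
5 8 6
7 0 2
4 3 1

Answer: 5 8 6
7 0 2
4 3 1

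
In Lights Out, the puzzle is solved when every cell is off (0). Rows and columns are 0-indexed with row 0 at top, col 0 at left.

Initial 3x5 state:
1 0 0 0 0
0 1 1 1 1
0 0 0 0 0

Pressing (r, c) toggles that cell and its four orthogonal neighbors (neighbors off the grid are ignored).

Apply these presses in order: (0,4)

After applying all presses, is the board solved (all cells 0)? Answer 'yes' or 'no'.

Answer: no

Derivation:
After press 1 at (0,4):
1 0 0 1 1
0 1 1 1 0
0 0 0 0 0

Lights still on: 6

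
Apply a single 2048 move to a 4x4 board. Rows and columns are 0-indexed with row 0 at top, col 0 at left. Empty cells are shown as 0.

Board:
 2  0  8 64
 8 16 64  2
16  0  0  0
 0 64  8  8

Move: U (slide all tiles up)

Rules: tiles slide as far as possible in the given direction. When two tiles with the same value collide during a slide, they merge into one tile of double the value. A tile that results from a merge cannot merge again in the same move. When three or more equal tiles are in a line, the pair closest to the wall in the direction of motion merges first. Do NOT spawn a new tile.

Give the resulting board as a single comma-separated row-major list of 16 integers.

Slide up:
col 0: [2, 8, 16, 0] -> [2, 8, 16, 0]
col 1: [0, 16, 0, 64] -> [16, 64, 0, 0]
col 2: [8, 64, 0, 8] -> [8, 64, 8, 0]
col 3: [64, 2, 0, 8] -> [64, 2, 8, 0]

Answer: 2, 16, 8, 64, 8, 64, 64, 2, 16, 0, 8, 8, 0, 0, 0, 0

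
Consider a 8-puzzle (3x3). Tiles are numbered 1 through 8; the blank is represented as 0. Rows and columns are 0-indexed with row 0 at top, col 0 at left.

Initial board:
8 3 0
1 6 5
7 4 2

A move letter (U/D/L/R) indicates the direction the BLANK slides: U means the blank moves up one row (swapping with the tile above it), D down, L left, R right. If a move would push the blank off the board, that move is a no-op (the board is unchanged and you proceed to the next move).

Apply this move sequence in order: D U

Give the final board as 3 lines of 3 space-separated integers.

After move 1 (D):
8 3 5
1 6 0
7 4 2

After move 2 (U):
8 3 0
1 6 5
7 4 2

Answer: 8 3 0
1 6 5
7 4 2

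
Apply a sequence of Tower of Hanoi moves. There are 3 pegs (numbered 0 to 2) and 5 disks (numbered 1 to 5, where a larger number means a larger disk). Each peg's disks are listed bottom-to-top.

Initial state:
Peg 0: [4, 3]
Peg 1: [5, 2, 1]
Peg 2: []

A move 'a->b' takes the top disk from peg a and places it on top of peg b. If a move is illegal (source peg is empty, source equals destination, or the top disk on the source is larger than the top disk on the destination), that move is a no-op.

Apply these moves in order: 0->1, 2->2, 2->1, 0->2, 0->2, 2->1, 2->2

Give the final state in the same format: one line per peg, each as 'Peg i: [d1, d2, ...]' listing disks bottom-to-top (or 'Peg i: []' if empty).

After move 1 (0->1):
Peg 0: [4, 3]
Peg 1: [5, 2, 1]
Peg 2: []

After move 2 (2->2):
Peg 0: [4, 3]
Peg 1: [5, 2, 1]
Peg 2: []

After move 3 (2->1):
Peg 0: [4, 3]
Peg 1: [5, 2, 1]
Peg 2: []

After move 4 (0->2):
Peg 0: [4]
Peg 1: [5, 2, 1]
Peg 2: [3]

After move 5 (0->2):
Peg 0: [4]
Peg 1: [5, 2, 1]
Peg 2: [3]

After move 6 (2->1):
Peg 0: [4]
Peg 1: [5, 2, 1]
Peg 2: [3]

After move 7 (2->2):
Peg 0: [4]
Peg 1: [5, 2, 1]
Peg 2: [3]

Answer: Peg 0: [4]
Peg 1: [5, 2, 1]
Peg 2: [3]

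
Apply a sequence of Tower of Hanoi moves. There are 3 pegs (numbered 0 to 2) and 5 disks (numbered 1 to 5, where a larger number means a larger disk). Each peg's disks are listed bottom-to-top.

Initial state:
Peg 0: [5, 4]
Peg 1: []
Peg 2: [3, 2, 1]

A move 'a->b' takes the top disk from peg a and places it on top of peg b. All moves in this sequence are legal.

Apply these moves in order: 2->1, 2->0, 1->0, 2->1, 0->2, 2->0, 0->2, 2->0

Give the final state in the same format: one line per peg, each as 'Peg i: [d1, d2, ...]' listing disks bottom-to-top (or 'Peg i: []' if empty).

After move 1 (2->1):
Peg 0: [5, 4]
Peg 1: [1]
Peg 2: [3, 2]

After move 2 (2->0):
Peg 0: [5, 4, 2]
Peg 1: [1]
Peg 2: [3]

After move 3 (1->0):
Peg 0: [5, 4, 2, 1]
Peg 1: []
Peg 2: [3]

After move 4 (2->1):
Peg 0: [5, 4, 2, 1]
Peg 1: [3]
Peg 2: []

After move 5 (0->2):
Peg 0: [5, 4, 2]
Peg 1: [3]
Peg 2: [1]

After move 6 (2->0):
Peg 0: [5, 4, 2, 1]
Peg 1: [3]
Peg 2: []

After move 7 (0->2):
Peg 0: [5, 4, 2]
Peg 1: [3]
Peg 2: [1]

After move 8 (2->0):
Peg 0: [5, 4, 2, 1]
Peg 1: [3]
Peg 2: []

Answer: Peg 0: [5, 4, 2, 1]
Peg 1: [3]
Peg 2: []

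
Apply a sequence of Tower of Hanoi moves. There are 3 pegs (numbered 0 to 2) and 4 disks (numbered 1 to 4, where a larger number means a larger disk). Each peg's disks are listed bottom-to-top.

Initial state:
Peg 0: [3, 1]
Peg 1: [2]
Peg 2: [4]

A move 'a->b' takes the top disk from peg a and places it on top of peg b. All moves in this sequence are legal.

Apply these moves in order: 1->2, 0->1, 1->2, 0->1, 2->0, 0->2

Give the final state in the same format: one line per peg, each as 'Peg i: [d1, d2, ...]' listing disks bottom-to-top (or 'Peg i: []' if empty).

After move 1 (1->2):
Peg 0: [3, 1]
Peg 1: []
Peg 2: [4, 2]

After move 2 (0->1):
Peg 0: [3]
Peg 1: [1]
Peg 2: [4, 2]

After move 3 (1->2):
Peg 0: [3]
Peg 1: []
Peg 2: [4, 2, 1]

After move 4 (0->1):
Peg 0: []
Peg 1: [3]
Peg 2: [4, 2, 1]

After move 5 (2->0):
Peg 0: [1]
Peg 1: [3]
Peg 2: [4, 2]

After move 6 (0->2):
Peg 0: []
Peg 1: [3]
Peg 2: [4, 2, 1]

Answer: Peg 0: []
Peg 1: [3]
Peg 2: [4, 2, 1]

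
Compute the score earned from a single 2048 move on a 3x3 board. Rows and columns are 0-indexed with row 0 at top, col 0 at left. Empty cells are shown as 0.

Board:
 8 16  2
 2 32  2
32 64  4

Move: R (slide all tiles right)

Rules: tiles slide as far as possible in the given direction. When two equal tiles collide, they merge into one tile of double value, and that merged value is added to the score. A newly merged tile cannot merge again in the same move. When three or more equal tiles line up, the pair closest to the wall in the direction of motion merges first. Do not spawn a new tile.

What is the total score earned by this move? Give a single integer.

Slide right:
row 0: [8, 16, 2] -> [8, 16, 2]  score +0 (running 0)
row 1: [2, 32, 2] -> [2, 32, 2]  score +0 (running 0)
row 2: [32, 64, 4] -> [32, 64, 4]  score +0 (running 0)
Board after move:
 8 16  2
 2 32  2
32 64  4

Answer: 0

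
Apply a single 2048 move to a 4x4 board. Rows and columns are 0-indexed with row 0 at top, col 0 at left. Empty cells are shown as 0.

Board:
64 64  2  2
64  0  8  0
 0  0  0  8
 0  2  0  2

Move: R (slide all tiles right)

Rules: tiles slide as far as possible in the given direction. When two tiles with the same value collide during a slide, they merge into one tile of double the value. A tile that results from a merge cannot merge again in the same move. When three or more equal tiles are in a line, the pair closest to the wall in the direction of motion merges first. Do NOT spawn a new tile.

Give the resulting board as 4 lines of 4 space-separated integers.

Slide right:
row 0: [64, 64, 2, 2] -> [0, 0, 128, 4]
row 1: [64, 0, 8, 0] -> [0, 0, 64, 8]
row 2: [0, 0, 0, 8] -> [0, 0, 0, 8]
row 3: [0, 2, 0, 2] -> [0, 0, 0, 4]

Answer:   0   0 128   4
  0   0  64   8
  0   0   0   8
  0   0   0   4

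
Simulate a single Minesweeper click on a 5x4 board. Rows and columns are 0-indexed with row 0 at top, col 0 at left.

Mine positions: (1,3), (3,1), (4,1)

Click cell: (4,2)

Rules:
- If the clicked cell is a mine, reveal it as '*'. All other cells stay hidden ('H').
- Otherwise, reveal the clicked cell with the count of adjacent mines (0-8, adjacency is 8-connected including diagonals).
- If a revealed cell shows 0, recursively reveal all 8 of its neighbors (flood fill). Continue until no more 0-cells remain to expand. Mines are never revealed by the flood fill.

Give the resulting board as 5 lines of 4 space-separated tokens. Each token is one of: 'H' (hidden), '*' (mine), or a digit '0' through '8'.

H H H H
H H H H
H H H H
H H H H
H H 2 H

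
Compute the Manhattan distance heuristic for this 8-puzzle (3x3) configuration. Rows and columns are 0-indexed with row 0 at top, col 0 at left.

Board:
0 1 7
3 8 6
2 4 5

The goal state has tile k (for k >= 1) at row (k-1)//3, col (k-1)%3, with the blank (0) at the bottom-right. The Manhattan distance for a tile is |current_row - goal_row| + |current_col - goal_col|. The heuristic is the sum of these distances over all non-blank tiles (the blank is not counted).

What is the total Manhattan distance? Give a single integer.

Tile 1: (0,1)->(0,0) = 1
Tile 7: (0,2)->(2,0) = 4
Tile 3: (1,0)->(0,2) = 3
Tile 8: (1,1)->(2,1) = 1
Tile 6: (1,2)->(1,2) = 0
Tile 2: (2,0)->(0,1) = 3
Tile 4: (2,1)->(1,0) = 2
Tile 5: (2,2)->(1,1) = 2
Sum: 1 + 4 + 3 + 1 + 0 + 3 + 2 + 2 = 16

Answer: 16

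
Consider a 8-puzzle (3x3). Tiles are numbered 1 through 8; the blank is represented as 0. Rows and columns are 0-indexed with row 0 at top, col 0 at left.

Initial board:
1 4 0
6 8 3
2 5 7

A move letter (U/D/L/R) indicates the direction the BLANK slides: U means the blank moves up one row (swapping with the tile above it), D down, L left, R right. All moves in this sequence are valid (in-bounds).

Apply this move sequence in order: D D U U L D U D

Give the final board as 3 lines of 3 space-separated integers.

After move 1 (D):
1 4 3
6 8 0
2 5 7

After move 2 (D):
1 4 3
6 8 7
2 5 0

After move 3 (U):
1 4 3
6 8 0
2 5 7

After move 4 (U):
1 4 0
6 8 3
2 5 7

After move 5 (L):
1 0 4
6 8 3
2 5 7

After move 6 (D):
1 8 4
6 0 3
2 5 7

After move 7 (U):
1 0 4
6 8 3
2 5 7

After move 8 (D):
1 8 4
6 0 3
2 5 7

Answer: 1 8 4
6 0 3
2 5 7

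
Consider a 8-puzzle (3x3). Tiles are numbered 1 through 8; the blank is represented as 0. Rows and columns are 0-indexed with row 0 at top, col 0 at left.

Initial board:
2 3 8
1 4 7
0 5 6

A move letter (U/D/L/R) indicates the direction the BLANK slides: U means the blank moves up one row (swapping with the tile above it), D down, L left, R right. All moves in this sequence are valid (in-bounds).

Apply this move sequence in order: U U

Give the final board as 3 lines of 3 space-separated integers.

After move 1 (U):
2 3 8
0 4 7
1 5 6

After move 2 (U):
0 3 8
2 4 7
1 5 6

Answer: 0 3 8
2 4 7
1 5 6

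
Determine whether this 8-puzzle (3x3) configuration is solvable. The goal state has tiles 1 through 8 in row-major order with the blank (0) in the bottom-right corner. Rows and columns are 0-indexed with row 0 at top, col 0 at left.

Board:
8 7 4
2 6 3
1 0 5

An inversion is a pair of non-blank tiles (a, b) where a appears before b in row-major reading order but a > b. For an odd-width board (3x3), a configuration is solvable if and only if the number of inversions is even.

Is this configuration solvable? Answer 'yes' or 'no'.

Inversions (pairs i<j in row-major order where tile[i] > tile[j] > 0): 21
21 is odd, so the puzzle is not solvable.

Answer: no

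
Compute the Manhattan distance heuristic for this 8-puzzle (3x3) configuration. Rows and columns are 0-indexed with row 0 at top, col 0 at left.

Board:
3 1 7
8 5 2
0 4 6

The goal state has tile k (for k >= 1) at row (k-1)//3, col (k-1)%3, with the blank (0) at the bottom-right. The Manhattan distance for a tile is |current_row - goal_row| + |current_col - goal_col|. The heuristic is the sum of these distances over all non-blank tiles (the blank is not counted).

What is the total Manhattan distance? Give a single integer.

Tile 3: (0,0)->(0,2) = 2
Tile 1: (0,1)->(0,0) = 1
Tile 7: (0,2)->(2,0) = 4
Tile 8: (1,0)->(2,1) = 2
Tile 5: (1,1)->(1,1) = 0
Tile 2: (1,2)->(0,1) = 2
Tile 4: (2,1)->(1,0) = 2
Tile 6: (2,2)->(1,2) = 1
Sum: 2 + 1 + 4 + 2 + 0 + 2 + 2 + 1 = 14

Answer: 14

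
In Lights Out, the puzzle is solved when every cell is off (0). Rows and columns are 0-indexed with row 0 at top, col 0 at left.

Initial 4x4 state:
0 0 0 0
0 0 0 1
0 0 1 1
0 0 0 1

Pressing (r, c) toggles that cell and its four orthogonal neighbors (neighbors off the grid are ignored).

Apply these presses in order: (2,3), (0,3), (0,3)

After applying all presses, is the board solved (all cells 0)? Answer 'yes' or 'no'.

Answer: yes

Derivation:
After press 1 at (2,3):
0 0 0 0
0 0 0 0
0 0 0 0
0 0 0 0

After press 2 at (0,3):
0 0 1 1
0 0 0 1
0 0 0 0
0 0 0 0

After press 3 at (0,3):
0 0 0 0
0 0 0 0
0 0 0 0
0 0 0 0

Lights still on: 0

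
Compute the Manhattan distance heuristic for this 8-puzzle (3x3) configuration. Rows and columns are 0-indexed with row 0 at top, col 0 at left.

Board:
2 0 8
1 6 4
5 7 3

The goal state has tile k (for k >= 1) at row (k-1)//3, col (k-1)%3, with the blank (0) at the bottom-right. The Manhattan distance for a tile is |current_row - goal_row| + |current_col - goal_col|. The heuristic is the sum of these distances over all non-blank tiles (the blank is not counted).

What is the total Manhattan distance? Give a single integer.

Tile 2: (0,0)->(0,1) = 1
Tile 8: (0,2)->(2,1) = 3
Tile 1: (1,0)->(0,0) = 1
Tile 6: (1,1)->(1,2) = 1
Tile 4: (1,2)->(1,0) = 2
Tile 5: (2,0)->(1,1) = 2
Tile 7: (2,1)->(2,0) = 1
Tile 3: (2,2)->(0,2) = 2
Sum: 1 + 3 + 1 + 1 + 2 + 2 + 1 + 2 = 13

Answer: 13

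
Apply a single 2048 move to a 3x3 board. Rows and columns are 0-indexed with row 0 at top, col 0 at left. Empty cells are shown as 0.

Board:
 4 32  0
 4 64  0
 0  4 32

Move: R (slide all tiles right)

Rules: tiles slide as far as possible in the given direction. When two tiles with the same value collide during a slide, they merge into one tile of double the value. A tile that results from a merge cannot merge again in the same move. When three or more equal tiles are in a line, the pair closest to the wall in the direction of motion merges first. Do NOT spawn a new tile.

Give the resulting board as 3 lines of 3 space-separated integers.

Answer:  0  4 32
 0  4 64
 0  4 32

Derivation:
Slide right:
row 0: [4, 32, 0] -> [0, 4, 32]
row 1: [4, 64, 0] -> [0, 4, 64]
row 2: [0, 4, 32] -> [0, 4, 32]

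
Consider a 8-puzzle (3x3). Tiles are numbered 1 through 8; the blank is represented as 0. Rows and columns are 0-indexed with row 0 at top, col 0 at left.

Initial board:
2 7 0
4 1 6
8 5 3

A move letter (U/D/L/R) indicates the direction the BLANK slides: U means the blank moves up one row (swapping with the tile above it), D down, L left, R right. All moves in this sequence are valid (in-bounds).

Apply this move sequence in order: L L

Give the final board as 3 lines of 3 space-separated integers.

Answer: 0 2 7
4 1 6
8 5 3

Derivation:
After move 1 (L):
2 0 7
4 1 6
8 5 3

After move 2 (L):
0 2 7
4 1 6
8 5 3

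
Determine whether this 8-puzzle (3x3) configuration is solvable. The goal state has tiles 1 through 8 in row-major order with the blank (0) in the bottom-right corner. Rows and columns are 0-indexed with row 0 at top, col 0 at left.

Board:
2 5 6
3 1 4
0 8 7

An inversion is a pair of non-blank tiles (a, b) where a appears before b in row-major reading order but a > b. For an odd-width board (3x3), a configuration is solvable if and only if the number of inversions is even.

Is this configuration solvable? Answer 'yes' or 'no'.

Inversions (pairs i<j in row-major order where tile[i] > tile[j] > 0): 9
9 is odd, so the puzzle is not solvable.

Answer: no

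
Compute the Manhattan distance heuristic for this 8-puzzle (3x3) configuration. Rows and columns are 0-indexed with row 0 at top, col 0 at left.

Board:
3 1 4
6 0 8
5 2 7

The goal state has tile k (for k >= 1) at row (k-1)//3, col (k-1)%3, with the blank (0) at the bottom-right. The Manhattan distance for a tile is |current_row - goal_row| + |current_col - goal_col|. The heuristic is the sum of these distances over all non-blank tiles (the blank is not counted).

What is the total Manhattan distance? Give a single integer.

Answer: 16

Derivation:
Tile 3: (0,0)->(0,2) = 2
Tile 1: (0,1)->(0,0) = 1
Tile 4: (0,2)->(1,0) = 3
Tile 6: (1,0)->(1,2) = 2
Tile 8: (1,2)->(2,1) = 2
Tile 5: (2,0)->(1,1) = 2
Tile 2: (2,1)->(0,1) = 2
Tile 7: (2,2)->(2,0) = 2
Sum: 2 + 1 + 3 + 2 + 2 + 2 + 2 + 2 = 16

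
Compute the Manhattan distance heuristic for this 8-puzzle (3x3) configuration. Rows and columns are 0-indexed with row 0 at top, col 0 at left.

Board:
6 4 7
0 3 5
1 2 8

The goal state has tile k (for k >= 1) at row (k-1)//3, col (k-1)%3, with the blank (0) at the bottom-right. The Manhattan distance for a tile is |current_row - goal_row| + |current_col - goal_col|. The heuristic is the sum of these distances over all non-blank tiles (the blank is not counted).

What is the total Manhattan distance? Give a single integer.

Tile 6: at (0,0), goal (1,2), distance |0-1|+|0-2| = 3
Tile 4: at (0,1), goal (1,0), distance |0-1|+|1-0| = 2
Tile 7: at (0,2), goal (2,0), distance |0-2|+|2-0| = 4
Tile 3: at (1,1), goal (0,2), distance |1-0|+|1-2| = 2
Tile 5: at (1,2), goal (1,1), distance |1-1|+|2-1| = 1
Tile 1: at (2,0), goal (0,0), distance |2-0|+|0-0| = 2
Tile 2: at (2,1), goal (0,1), distance |2-0|+|1-1| = 2
Tile 8: at (2,2), goal (2,1), distance |2-2|+|2-1| = 1
Sum: 3 + 2 + 4 + 2 + 1 + 2 + 2 + 1 = 17

Answer: 17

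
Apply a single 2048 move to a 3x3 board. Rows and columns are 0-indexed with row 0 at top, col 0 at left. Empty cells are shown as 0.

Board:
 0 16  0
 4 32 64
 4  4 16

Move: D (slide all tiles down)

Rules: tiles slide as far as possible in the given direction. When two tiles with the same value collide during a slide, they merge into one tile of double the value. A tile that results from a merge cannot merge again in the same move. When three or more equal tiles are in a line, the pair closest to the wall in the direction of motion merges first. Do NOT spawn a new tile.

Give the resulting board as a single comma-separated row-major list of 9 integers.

Answer: 0, 16, 0, 0, 32, 64, 8, 4, 16

Derivation:
Slide down:
col 0: [0, 4, 4] -> [0, 0, 8]
col 1: [16, 32, 4] -> [16, 32, 4]
col 2: [0, 64, 16] -> [0, 64, 16]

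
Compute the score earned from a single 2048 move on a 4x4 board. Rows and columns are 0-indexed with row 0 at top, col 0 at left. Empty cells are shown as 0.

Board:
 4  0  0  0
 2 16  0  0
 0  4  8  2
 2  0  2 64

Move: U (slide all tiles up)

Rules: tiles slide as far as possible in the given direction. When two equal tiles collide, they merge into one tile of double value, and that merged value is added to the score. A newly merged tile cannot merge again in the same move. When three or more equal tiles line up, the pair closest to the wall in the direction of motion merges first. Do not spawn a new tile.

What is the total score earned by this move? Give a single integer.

Answer: 4

Derivation:
Slide up:
col 0: [4, 2, 0, 2] -> [4, 4, 0, 0]  score +4 (running 4)
col 1: [0, 16, 4, 0] -> [16, 4, 0, 0]  score +0 (running 4)
col 2: [0, 0, 8, 2] -> [8, 2, 0, 0]  score +0 (running 4)
col 3: [0, 0, 2, 64] -> [2, 64, 0, 0]  score +0 (running 4)
Board after move:
 4 16  8  2
 4  4  2 64
 0  0  0  0
 0  0  0  0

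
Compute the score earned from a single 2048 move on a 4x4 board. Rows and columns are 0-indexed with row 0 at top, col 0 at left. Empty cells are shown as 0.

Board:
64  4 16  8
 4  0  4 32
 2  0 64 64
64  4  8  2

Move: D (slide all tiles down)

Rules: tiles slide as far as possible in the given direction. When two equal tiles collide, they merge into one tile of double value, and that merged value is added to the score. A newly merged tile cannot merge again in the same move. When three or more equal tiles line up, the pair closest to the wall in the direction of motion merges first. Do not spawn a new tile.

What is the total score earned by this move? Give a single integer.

Slide down:
col 0: [64, 4, 2, 64] -> [64, 4, 2, 64]  score +0 (running 0)
col 1: [4, 0, 0, 4] -> [0, 0, 0, 8]  score +8 (running 8)
col 2: [16, 4, 64, 8] -> [16, 4, 64, 8]  score +0 (running 8)
col 3: [8, 32, 64, 2] -> [8, 32, 64, 2]  score +0 (running 8)
Board after move:
64  0 16  8
 4  0  4 32
 2  0 64 64
64  8  8  2

Answer: 8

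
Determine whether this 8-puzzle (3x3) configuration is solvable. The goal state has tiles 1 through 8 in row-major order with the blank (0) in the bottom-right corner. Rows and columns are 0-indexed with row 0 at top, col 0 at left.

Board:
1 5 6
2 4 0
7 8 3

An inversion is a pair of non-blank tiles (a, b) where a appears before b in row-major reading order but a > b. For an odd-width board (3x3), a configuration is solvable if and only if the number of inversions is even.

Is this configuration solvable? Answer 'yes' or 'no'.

Inversions (pairs i<j in row-major order where tile[i] > tile[j] > 0): 9
9 is odd, so the puzzle is not solvable.

Answer: no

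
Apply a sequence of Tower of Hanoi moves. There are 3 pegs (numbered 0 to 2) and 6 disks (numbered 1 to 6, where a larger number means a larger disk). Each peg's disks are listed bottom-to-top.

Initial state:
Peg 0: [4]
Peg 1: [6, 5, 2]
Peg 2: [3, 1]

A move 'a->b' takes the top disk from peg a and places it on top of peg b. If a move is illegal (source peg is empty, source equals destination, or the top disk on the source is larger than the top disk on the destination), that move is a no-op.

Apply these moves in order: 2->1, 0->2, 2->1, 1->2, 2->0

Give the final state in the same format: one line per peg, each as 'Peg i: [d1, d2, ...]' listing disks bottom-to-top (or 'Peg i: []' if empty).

After move 1 (2->1):
Peg 0: [4]
Peg 1: [6, 5, 2, 1]
Peg 2: [3]

After move 2 (0->2):
Peg 0: [4]
Peg 1: [6, 5, 2, 1]
Peg 2: [3]

After move 3 (2->1):
Peg 0: [4]
Peg 1: [6, 5, 2, 1]
Peg 2: [3]

After move 4 (1->2):
Peg 0: [4]
Peg 1: [6, 5, 2]
Peg 2: [3, 1]

After move 5 (2->0):
Peg 0: [4, 1]
Peg 1: [6, 5, 2]
Peg 2: [3]

Answer: Peg 0: [4, 1]
Peg 1: [6, 5, 2]
Peg 2: [3]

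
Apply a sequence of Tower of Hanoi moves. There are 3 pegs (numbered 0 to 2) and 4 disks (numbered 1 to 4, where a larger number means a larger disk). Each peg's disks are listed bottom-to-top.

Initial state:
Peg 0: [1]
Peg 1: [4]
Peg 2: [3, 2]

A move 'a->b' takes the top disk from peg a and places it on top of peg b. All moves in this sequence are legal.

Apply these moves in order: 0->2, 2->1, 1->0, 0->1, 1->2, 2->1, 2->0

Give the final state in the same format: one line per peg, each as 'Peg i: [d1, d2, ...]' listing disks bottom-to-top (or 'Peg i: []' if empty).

Answer: Peg 0: [2]
Peg 1: [4, 1]
Peg 2: [3]

Derivation:
After move 1 (0->2):
Peg 0: []
Peg 1: [4]
Peg 2: [3, 2, 1]

After move 2 (2->1):
Peg 0: []
Peg 1: [4, 1]
Peg 2: [3, 2]

After move 3 (1->0):
Peg 0: [1]
Peg 1: [4]
Peg 2: [3, 2]

After move 4 (0->1):
Peg 0: []
Peg 1: [4, 1]
Peg 2: [3, 2]

After move 5 (1->2):
Peg 0: []
Peg 1: [4]
Peg 2: [3, 2, 1]

After move 6 (2->1):
Peg 0: []
Peg 1: [4, 1]
Peg 2: [3, 2]

After move 7 (2->0):
Peg 0: [2]
Peg 1: [4, 1]
Peg 2: [3]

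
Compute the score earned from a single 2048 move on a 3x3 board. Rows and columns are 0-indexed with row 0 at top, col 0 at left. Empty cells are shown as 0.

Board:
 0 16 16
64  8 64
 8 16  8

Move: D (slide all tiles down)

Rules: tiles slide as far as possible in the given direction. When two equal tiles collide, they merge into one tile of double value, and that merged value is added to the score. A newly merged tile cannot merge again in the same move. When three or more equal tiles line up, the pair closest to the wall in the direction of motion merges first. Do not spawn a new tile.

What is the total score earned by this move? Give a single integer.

Slide down:
col 0: [0, 64, 8] -> [0, 64, 8]  score +0 (running 0)
col 1: [16, 8, 16] -> [16, 8, 16]  score +0 (running 0)
col 2: [16, 64, 8] -> [16, 64, 8]  score +0 (running 0)
Board after move:
 0 16 16
64  8 64
 8 16  8

Answer: 0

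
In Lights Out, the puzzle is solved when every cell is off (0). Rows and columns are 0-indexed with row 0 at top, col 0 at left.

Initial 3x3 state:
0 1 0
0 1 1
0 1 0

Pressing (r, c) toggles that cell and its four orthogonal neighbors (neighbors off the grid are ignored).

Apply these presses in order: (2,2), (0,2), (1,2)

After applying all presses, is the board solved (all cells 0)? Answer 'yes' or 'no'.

After press 1 at (2,2):
0 1 0
0 1 0
0 0 1

After press 2 at (0,2):
0 0 1
0 1 1
0 0 1

After press 3 at (1,2):
0 0 0
0 0 0
0 0 0

Lights still on: 0

Answer: yes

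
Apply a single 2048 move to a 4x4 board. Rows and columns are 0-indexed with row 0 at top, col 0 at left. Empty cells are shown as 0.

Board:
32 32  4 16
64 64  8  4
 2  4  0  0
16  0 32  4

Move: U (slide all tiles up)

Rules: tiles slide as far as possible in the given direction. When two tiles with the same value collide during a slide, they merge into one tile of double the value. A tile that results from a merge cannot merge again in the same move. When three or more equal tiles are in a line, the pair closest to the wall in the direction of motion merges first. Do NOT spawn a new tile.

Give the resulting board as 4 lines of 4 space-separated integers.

Slide up:
col 0: [32, 64, 2, 16] -> [32, 64, 2, 16]
col 1: [32, 64, 4, 0] -> [32, 64, 4, 0]
col 2: [4, 8, 0, 32] -> [4, 8, 32, 0]
col 3: [16, 4, 0, 4] -> [16, 8, 0, 0]

Answer: 32 32  4 16
64 64  8  8
 2  4 32  0
16  0  0  0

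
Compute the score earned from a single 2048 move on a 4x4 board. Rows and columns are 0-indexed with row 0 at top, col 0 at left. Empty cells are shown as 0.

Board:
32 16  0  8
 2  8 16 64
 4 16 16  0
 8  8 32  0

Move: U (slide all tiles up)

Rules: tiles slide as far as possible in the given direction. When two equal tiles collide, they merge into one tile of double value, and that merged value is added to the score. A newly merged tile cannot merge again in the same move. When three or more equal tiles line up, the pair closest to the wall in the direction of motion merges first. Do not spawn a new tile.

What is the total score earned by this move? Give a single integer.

Answer: 32

Derivation:
Slide up:
col 0: [32, 2, 4, 8] -> [32, 2, 4, 8]  score +0 (running 0)
col 1: [16, 8, 16, 8] -> [16, 8, 16, 8]  score +0 (running 0)
col 2: [0, 16, 16, 32] -> [32, 32, 0, 0]  score +32 (running 32)
col 3: [8, 64, 0, 0] -> [8, 64, 0, 0]  score +0 (running 32)
Board after move:
32 16 32  8
 2  8 32 64
 4 16  0  0
 8  8  0  0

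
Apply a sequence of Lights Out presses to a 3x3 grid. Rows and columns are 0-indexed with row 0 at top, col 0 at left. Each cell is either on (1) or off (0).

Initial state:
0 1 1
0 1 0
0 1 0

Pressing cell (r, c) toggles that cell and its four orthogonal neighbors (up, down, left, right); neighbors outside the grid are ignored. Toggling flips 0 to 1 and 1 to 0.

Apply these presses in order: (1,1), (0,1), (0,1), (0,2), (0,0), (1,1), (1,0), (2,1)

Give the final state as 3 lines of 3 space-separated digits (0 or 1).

After press 1 at (1,1):
0 0 1
1 0 1
0 0 0

After press 2 at (0,1):
1 1 0
1 1 1
0 0 0

After press 3 at (0,1):
0 0 1
1 0 1
0 0 0

After press 4 at (0,2):
0 1 0
1 0 0
0 0 0

After press 5 at (0,0):
1 0 0
0 0 0
0 0 0

After press 6 at (1,1):
1 1 0
1 1 1
0 1 0

After press 7 at (1,0):
0 1 0
0 0 1
1 1 0

After press 8 at (2,1):
0 1 0
0 1 1
0 0 1

Answer: 0 1 0
0 1 1
0 0 1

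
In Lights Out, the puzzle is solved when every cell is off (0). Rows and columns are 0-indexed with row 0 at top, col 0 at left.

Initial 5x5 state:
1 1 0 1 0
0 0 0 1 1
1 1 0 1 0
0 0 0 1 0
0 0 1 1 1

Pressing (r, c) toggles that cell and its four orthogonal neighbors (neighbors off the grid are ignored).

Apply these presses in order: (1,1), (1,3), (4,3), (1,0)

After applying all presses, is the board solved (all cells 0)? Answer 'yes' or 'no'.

After press 1 at (1,1):
1 0 0 1 0
1 1 1 1 1
1 0 0 1 0
0 0 0 1 0
0 0 1 1 1

After press 2 at (1,3):
1 0 0 0 0
1 1 0 0 0
1 0 0 0 0
0 0 0 1 0
0 0 1 1 1

After press 3 at (4,3):
1 0 0 0 0
1 1 0 0 0
1 0 0 0 0
0 0 0 0 0
0 0 0 0 0

After press 4 at (1,0):
0 0 0 0 0
0 0 0 0 0
0 0 0 0 0
0 0 0 0 0
0 0 0 0 0

Lights still on: 0

Answer: yes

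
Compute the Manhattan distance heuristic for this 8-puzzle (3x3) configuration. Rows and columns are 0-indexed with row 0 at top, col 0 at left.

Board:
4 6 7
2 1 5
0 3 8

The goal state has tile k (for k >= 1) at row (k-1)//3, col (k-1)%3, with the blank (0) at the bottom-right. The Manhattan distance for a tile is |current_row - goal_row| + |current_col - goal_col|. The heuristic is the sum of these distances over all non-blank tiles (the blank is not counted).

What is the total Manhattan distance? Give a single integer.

Answer: 16

Derivation:
Tile 4: (0,0)->(1,0) = 1
Tile 6: (0,1)->(1,2) = 2
Tile 7: (0,2)->(2,0) = 4
Tile 2: (1,0)->(0,1) = 2
Tile 1: (1,1)->(0,0) = 2
Tile 5: (1,2)->(1,1) = 1
Tile 3: (2,1)->(0,2) = 3
Tile 8: (2,2)->(2,1) = 1
Sum: 1 + 2 + 4 + 2 + 2 + 1 + 3 + 1 = 16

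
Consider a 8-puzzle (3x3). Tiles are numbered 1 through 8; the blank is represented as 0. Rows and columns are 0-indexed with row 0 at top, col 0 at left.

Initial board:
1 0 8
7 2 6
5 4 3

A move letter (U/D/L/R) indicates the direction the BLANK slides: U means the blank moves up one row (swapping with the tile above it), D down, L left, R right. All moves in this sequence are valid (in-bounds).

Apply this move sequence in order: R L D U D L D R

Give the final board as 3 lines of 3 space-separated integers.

After move 1 (R):
1 8 0
7 2 6
5 4 3

After move 2 (L):
1 0 8
7 2 6
5 4 3

After move 3 (D):
1 2 8
7 0 6
5 4 3

After move 4 (U):
1 0 8
7 2 6
5 4 3

After move 5 (D):
1 2 8
7 0 6
5 4 3

After move 6 (L):
1 2 8
0 7 6
5 4 3

After move 7 (D):
1 2 8
5 7 6
0 4 3

After move 8 (R):
1 2 8
5 7 6
4 0 3

Answer: 1 2 8
5 7 6
4 0 3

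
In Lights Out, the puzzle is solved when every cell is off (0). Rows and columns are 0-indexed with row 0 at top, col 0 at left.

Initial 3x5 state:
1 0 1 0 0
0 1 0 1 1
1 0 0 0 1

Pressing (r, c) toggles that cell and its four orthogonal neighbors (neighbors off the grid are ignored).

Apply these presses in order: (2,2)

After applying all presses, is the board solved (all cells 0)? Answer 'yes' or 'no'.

Answer: no

Derivation:
After press 1 at (2,2):
1 0 1 0 0
0 1 1 1 1
1 1 1 1 1

Lights still on: 11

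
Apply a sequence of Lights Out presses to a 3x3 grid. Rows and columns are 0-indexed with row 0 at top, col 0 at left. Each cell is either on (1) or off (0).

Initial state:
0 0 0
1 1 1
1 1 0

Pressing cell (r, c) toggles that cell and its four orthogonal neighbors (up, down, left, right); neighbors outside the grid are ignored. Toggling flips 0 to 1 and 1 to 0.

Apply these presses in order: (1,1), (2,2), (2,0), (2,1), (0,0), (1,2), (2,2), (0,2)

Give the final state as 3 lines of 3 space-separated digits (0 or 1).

After press 1 at (1,1):
0 1 0
0 0 0
1 0 0

After press 2 at (2,2):
0 1 0
0 0 1
1 1 1

After press 3 at (2,0):
0 1 0
1 0 1
0 0 1

After press 4 at (2,1):
0 1 0
1 1 1
1 1 0

After press 5 at (0,0):
1 0 0
0 1 1
1 1 0

After press 6 at (1,2):
1 0 1
0 0 0
1 1 1

After press 7 at (2,2):
1 0 1
0 0 1
1 0 0

After press 8 at (0,2):
1 1 0
0 0 0
1 0 0

Answer: 1 1 0
0 0 0
1 0 0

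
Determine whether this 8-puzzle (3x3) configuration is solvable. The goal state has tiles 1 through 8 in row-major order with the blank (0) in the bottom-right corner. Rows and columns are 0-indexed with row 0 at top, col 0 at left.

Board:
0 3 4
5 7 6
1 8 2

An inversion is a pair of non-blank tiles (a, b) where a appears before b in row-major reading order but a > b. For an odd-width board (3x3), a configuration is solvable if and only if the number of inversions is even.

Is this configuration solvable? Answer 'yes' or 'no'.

Answer: yes

Derivation:
Inversions (pairs i<j in row-major order where tile[i] > tile[j] > 0): 12
12 is even, so the puzzle is solvable.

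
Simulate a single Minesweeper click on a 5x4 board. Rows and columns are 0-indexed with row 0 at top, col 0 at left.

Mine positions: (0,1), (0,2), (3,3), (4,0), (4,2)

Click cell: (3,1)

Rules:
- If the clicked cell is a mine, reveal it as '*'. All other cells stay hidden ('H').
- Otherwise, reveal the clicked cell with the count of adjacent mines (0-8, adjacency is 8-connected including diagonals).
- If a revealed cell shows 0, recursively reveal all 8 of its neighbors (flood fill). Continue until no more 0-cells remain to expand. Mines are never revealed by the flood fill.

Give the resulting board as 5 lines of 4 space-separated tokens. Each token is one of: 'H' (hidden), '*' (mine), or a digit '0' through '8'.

H H H H
H H H H
H H H H
H 2 H H
H H H H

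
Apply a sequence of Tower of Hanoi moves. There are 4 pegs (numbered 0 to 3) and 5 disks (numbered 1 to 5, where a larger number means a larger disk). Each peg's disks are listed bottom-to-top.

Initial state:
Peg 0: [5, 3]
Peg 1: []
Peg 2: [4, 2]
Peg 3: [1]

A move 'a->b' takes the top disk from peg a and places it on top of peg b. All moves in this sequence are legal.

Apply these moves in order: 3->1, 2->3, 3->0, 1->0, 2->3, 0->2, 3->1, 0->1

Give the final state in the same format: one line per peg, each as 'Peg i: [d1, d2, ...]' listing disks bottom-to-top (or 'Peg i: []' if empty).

After move 1 (3->1):
Peg 0: [5, 3]
Peg 1: [1]
Peg 2: [4, 2]
Peg 3: []

After move 2 (2->3):
Peg 0: [5, 3]
Peg 1: [1]
Peg 2: [4]
Peg 3: [2]

After move 3 (3->0):
Peg 0: [5, 3, 2]
Peg 1: [1]
Peg 2: [4]
Peg 3: []

After move 4 (1->0):
Peg 0: [5, 3, 2, 1]
Peg 1: []
Peg 2: [4]
Peg 3: []

After move 5 (2->3):
Peg 0: [5, 3, 2, 1]
Peg 1: []
Peg 2: []
Peg 3: [4]

After move 6 (0->2):
Peg 0: [5, 3, 2]
Peg 1: []
Peg 2: [1]
Peg 3: [4]

After move 7 (3->1):
Peg 0: [5, 3, 2]
Peg 1: [4]
Peg 2: [1]
Peg 3: []

After move 8 (0->1):
Peg 0: [5, 3]
Peg 1: [4, 2]
Peg 2: [1]
Peg 3: []

Answer: Peg 0: [5, 3]
Peg 1: [4, 2]
Peg 2: [1]
Peg 3: []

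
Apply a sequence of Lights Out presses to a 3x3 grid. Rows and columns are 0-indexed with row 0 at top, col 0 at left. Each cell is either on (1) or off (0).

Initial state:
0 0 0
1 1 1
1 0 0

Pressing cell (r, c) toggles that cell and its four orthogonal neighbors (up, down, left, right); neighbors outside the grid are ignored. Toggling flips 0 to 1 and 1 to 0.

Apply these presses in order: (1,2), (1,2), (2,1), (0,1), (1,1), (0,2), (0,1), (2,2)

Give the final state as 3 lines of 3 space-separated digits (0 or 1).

Answer: 0 0 1
0 1 0
0 1 0

Derivation:
After press 1 at (1,2):
0 0 1
1 0 0
1 0 1

After press 2 at (1,2):
0 0 0
1 1 1
1 0 0

After press 3 at (2,1):
0 0 0
1 0 1
0 1 1

After press 4 at (0,1):
1 1 1
1 1 1
0 1 1

After press 5 at (1,1):
1 0 1
0 0 0
0 0 1

After press 6 at (0,2):
1 1 0
0 0 1
0 0 1

After press 7 at (0,1):
0 0 1
0 1 1
0 0 1

After press 8 at (2,2):
0 0 1
0 1 0
0 1 0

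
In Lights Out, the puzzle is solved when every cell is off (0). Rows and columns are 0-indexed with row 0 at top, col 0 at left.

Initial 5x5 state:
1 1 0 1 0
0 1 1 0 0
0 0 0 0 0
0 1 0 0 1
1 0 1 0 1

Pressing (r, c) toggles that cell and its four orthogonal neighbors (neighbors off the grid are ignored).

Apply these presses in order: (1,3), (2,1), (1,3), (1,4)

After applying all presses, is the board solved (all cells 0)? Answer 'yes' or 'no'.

Answer: no

Derivation:
After press 1 at (1,3):
1 1 0 0 0
0 1 0 1 1
0 0 0 1 0
0 1 0 0 1
1 0 1 0 1

After press 2 at (2,1):
1 1 0 0 0
0 0 0 1 1
1 1 1 1 0
0 0 0 0 1
1 0 1 0 1

After press 3 at (1,3):
1 1 0 1 0
0 0 1 0 0
1 1 1 0 0
0 0 0 0 1
1 0 1 0 1

After press 4 at (1,4):
1 1 0 1 1
0 0 1 1 1
1 1 1 0 1
0 0 0 0 1
1 0 1 0 1

Lights still on: 15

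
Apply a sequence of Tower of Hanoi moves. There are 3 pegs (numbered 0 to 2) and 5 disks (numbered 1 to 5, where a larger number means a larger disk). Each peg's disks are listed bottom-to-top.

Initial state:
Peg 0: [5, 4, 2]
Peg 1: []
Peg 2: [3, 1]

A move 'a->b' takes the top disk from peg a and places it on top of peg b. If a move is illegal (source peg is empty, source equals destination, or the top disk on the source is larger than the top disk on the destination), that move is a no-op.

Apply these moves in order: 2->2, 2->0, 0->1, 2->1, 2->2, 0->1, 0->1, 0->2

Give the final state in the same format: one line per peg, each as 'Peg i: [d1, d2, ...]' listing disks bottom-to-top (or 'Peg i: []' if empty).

After move 1 (2->2):
Peg 0: [5, 4, 2]
Peg 1: []
Peg 2: [3, 1]

After move 2 (2->0):
Peg 0: [5, 4, 2, 1]
Peg 1: []
Peg 2: [3]

After move 3 (0->1):
Peg 0: [5, 4, 2]
Peg 1: [1]
Peg 2: [3]

After move 4 (2->1):
Peg 0: [5, 4, 2]
Peg 1: [1]
Peg 2: [3]

After move 5 (2->2):
Peg 0: [5, 4, 2]
Peg 1: [1]
Peg 2: [3]

After move 6 (0->1):
Peg 0: [5, 4, 2]
Peg 1: [1]
Peg 2: [3]

After move 7 (0->1):
Peg 0: [5, 4, 2]
Peg 1: [1]
Peg 2: [3]

After move 8 (0->2):
Peg 0: [5, 4]
Peg 1: [1]
Peg 2: [3, 2]

Answer: Peg 0: [5, 4]
Peg 1: [1]
Peg 2: [3, 2]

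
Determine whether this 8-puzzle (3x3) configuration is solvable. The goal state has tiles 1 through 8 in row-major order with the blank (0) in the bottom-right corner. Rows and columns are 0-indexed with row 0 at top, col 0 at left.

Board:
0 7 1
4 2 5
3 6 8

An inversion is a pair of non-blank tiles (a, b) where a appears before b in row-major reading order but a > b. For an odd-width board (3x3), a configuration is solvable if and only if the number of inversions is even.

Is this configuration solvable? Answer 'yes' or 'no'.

Inversions (pairs i<j in row-major order where tile[i] > tile[j] > 0): 9
9 is odd, so the puzzle is not solvable.

Answer: no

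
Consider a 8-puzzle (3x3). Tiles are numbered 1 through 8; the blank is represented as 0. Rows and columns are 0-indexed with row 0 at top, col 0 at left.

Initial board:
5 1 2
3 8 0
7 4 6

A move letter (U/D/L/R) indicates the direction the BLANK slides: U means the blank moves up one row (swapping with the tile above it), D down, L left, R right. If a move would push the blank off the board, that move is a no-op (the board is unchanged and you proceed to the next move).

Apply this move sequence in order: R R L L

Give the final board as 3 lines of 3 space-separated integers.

After move 1 (R):
5 1 2
3 8 0
7 4 6

After move 2 (R):
5 1 2
3 8 0
7 4 6

After move 3 (L):
5 1 2
3 0 8
7 4 6

After move 4 (L):
5 1 2
0 3 8
7 4 6

Answer: 5 1 2
0 3 8
7 4 6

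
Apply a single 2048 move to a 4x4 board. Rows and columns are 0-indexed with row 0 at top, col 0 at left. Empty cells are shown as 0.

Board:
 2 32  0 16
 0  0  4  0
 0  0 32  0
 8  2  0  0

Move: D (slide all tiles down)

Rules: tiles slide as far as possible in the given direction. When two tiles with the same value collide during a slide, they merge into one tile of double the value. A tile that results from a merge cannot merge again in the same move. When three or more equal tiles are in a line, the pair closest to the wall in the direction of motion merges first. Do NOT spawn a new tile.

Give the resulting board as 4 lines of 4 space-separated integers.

Slide down:
col 0: [2, 0, 0, 8] -> [0, 0, 2, 8]
col 1: [32, 0, 0, 2] -> [0, 0, 32, 2]
col 2: [0, 4, 32, 0] -> [0, 0, 4, 32]
col 3: [16, 0, 0, 0] -> [0, 0, 0, 16]

Answer:  0  0  0  0
 0  0  0  0
 2 32  4  0
 8  2 32 16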